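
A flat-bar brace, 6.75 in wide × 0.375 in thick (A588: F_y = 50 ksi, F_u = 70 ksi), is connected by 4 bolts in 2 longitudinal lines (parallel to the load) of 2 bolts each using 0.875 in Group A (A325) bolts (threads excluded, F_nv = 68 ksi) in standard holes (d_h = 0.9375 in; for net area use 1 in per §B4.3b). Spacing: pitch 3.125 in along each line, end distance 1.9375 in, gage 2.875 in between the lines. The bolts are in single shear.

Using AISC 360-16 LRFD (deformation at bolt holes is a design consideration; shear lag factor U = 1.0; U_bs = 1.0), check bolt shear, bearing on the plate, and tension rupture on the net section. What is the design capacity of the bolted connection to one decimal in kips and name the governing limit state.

Bolt shear: A_b = π(0.875)²/4 = 0.60132 in². φR_n = 0.75 × 68 × 0.60132 × 4 × 1 = 122.7 kips.
Bearing (0.375 in plate, F_u = 70 ksi): end bolts L_c = 1.9375 − 0.9375/2 = 1.46875, R_n = min(1.2×1.46875×0.375×70, 2.4×0.875×0.375×70) = 46.266 kips/bolt; interior L_c = 3.125 − 0.9375 = 2.1875, R_n = 55.125 kips/bolt. φR_n = 0.75 × (2×46.266 + 2×55.125) = 152.1 kips.
Tension rupture (net): A_n = (6.75 − 2×1)×0.375 = 1.7813 in² (U = 1.0, A_e = A_n). φR_n = 0.75 × 70 × 1.7813 = 93.5 kips.
Governing: min(122.7, 152.1, 93.5) = 93.5 kips → net-section rupture.

93.5 kips (net-section rupture governs)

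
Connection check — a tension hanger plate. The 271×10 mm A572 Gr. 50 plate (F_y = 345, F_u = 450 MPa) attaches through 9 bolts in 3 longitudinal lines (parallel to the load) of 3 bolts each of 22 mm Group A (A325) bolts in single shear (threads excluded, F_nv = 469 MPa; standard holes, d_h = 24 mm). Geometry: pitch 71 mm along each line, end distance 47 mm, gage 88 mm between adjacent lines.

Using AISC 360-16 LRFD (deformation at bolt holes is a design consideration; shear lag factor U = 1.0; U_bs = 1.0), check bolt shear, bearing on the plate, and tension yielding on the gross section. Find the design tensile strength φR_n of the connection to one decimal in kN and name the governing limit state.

Bolt shear: A_b = π(22)²/4 = 380.13 mm². φR_n = 0.75 × 469 × 380.13 × 9 × 1 = 1203.4 kN.
Bearing (10 mm plate, F_u = 450 MPa): end bolts L_c = 47 − 24/2 = 35, R_n = min(1.2×35×10×450, 2.4×22×10×450) = 189 kN/bolt; interior L_c = 71 − 24 = 47, R_n = 237.6 kN/bolt. φR_n = 0.75 × (3×189 + 6×237.6) = 1494.5 kN.
Tension yield (gross): A_g = 271×10 = 2710 mm². φR_n = 0.90 × 345 × 2710 = 841.5 kN.
Governing: min(1203.4, 1494.5, 841.5) = 841.5 kN → gross-section yield.

841.5 kN (gross-section yield governs)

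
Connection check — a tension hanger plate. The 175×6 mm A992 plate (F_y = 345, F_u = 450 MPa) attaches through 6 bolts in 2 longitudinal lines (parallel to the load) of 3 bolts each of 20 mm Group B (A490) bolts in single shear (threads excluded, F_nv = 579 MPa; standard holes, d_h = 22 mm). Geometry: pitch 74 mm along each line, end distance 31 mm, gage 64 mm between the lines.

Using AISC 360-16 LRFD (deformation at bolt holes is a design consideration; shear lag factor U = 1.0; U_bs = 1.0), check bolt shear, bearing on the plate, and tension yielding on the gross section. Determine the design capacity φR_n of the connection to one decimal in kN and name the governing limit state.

Bolt shear: A_b = π(20)²/4 = 314.16 mm². φR_n = 0.75 × 579 × 314.16 × 6 × 1 = 818.5 kN.
Bearing (6 mm plate, F_u = 450 MPa): end bolts L_c = 31 − 22/2 = 20, R_n = min(1.2×20×6×450, 2.4×20×6×450) = 64.8 kN/bolt; interior L_c = 74 − 22 = 52, R_n = 129.6 kN/bolt. φR_n = 0.75 × (2×64.8 + 4×129.6) = 486.0 kN.
Tension yield (gross): A_g = 175×6 = 1050 mm². φR_n = 0.90 × 345 × 1050 = 326.0 kN.
Governing: min(818.5, 486.0, 326.0) = 326.0 kN → gross-section yield.

326.0 kN (gross-section yield governs)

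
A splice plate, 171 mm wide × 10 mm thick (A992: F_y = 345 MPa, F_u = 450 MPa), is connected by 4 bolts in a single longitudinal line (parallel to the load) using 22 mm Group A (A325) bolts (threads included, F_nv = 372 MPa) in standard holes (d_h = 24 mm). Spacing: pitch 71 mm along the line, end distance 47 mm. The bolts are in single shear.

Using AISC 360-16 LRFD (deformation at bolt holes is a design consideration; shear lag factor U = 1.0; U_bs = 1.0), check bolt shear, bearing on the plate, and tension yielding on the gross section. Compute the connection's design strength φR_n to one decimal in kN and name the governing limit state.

424.2 kN (bolt shear governs)

Bolt shear: A_b = π(22)²/4 = 380.13 mm². φR_n = 0.75 × 372 × 380.13 × 4 × 1 = 424.2 kN.
Bearing (10 mm plate, F_u = 450 MPa): end bolts L_c = 47 − 24/2 = 35, R_n = min(1.2×35×10×450, 2.4×22×10×450) = 189 kN/bolt; interior L_c = 71 − 24 = 47, R_n = 237.6 kN/bolt. φR_n = 0.75 × (1×189 + 3×237.6) = 676.4 kN.
Tension yield (gross): A_g = 171×10 = 1710 mm². φR_n = 0.90 × 345 × 1710 = 531.0 kN.
Governing: min(424.2, 676.4, 531.0) = 424.2 kN → bolt shear.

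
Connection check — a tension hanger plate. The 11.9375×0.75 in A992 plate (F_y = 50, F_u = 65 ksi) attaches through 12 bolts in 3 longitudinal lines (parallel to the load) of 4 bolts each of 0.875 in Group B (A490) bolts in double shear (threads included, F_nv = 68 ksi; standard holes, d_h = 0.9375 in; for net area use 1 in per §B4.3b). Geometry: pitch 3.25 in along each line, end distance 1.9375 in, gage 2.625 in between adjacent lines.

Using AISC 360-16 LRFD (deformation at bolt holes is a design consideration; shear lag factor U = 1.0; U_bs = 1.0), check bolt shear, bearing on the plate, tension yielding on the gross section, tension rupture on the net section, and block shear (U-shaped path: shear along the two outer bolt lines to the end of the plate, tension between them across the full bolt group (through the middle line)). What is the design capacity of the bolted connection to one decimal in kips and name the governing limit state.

Bolt shear: A_b = π(0.875)²/4 = 0.60132 in². φR_n = 0.75 × 68 × 0.60132 × 12 × 2 = 736.0 kips.
Bearing (0.75 in plate, F_u = 65 ksi): end bolts L_c = 1.9375 − 0.9375/2 = 1.46875, R_n = min(1.2×1.46875×0.75×65, 2.4×0.875×0.75×65) = 85.922 kips/bolt; interior L_c = 3.25 − 0.9375 = 2.3125, R_n = 102.38 kips/bolt. φR_n = 0.75 × (3×85.922 + 9×102.38) = 884.4 kips.
Tension yield (gross): A_g = 11.9375×0.75 = 8.9531 in². φR_n = 0.90 × 50 × 8.9531 = 402.9 kips.
Tension rupture (net): A_n = (11.9375 − 3×1)×0.75 = 6.7031 in² (U = 1.0, A_e = A_n). φR_n = 0.75 × 65 × 6.7031 = 326.8 kips.
Block shear: shear path 2×[1.9375+3×3.25] = 2×11.6875 in, A_gv = 17.531, A_nv = 2×(11.6875 − 3.5×1)×0.75 = 12.281 in²; tension across gage: (5.25 − 2×1)×0.75 = 2.4375 in². R_n = min(0.6×65×12.281, 0.6×50×17.531) + 1.0×65×2.4375 = min(478.96, 525.93) + 158.44 = 637.4 kips. φR_n = 0.75 × 637.4 = 478.1 kips.
Governing: min(736.0, 884.4, 402.9, 326.8, 478.1) = 326.8 kips → net-section rupture.

326.8 kips (net-section rupture governs)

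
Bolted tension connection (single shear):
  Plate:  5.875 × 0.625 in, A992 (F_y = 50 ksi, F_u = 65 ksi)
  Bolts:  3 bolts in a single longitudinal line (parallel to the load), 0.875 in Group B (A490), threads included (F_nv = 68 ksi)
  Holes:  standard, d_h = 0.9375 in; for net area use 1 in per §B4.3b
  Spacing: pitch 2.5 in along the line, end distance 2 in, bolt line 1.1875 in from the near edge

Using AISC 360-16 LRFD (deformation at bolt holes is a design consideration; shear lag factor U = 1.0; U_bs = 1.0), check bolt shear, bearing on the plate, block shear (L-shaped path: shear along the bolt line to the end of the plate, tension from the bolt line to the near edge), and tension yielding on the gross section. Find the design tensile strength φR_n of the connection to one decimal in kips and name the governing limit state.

92.0 kips (bolt shear governs)

Bolt shear: A_b = π(0.875)²/4 = 0.60132 in². φR_n = 0.75 × 68 × 0.60132 × 3 × 1 = 92.0 kips.
Bearing (0.625 in plate, F_u = 65 ksi): end bolts L_c = 2 − 0.9375/2 = 1.53125, R_n = min(1.2×1.53125×0.625×65, 2.4×0.875×0.625×65) = 74.648 kips/bolt; interior L_c = 2.5 − 0.9375 = 1.5625, R_n = 76.172 kips/bolt. φR_n = 0.75 × (1×74.648 + 2×76.172) = 170.2 kips.
Block shear: shear path 1×[2+2×2.5] = 1×7 in, A_gv = 4.375, A_nv = 1×(7 − 2.5×1)×0.625 = 2.8125 in²; tension to near edge: (1.1875 − 0.5×1)×0.625 = 0.42969 in². R_n = min(0.6×65×2.8125, 0.6×50×4.375) + 1.0×65×0.42969 = min(109.69, 131.25) + 27.93 = 137.62 kips. φR_n = 0.75 × 137.62 = 103.2 kips.
Tension yield (gross): A_g = 5.875×0.625 = 3.6719 in². φR_n = 0.90 × 50 × 3.6719 = 165.2 kips.
Governing: min(92.0, 170.2, 103.2, 165.2) = 92.0 kips → bolt shear.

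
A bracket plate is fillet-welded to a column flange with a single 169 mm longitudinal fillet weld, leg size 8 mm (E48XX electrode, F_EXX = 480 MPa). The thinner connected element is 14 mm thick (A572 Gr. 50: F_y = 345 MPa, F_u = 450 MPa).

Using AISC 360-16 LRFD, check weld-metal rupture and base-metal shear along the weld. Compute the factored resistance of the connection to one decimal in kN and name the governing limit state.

206.5 kN (weld metal governs)

Weld metal: throat = 0.707×8 = 5.656 mm, L = 169 mm. φR_n = 0.75 × 0.6 × 480 × 5.656 × 169 = 206.5 kN.
Base metal shear (14 mm plate): yield φR_n = 1.0×0.6×345×14×169 = 489.8 kN; rupture φR_n = 0.75×0.6×450×14×169 = 479.1 kN; take 479.1 kN (rupture).
Governing: min(206.5, 479.1) = 206.5 kN → weld metal.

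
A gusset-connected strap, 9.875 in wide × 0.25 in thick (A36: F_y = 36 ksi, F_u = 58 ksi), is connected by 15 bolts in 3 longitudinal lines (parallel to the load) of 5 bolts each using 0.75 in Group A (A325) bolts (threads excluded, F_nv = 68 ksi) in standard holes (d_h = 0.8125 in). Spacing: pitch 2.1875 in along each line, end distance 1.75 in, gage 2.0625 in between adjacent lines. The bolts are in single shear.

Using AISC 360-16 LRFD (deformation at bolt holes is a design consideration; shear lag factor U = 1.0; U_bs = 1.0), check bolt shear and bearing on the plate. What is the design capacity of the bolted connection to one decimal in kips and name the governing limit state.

Bolt shear: A_b = π(0.75)²/4 = 0.44179 in². φR_n = 0.75 × 68 × 0.44179 × 15 × 1 = 338.0 kips.
Bearing (0.25 in plate, F_u = 58 ksi): end bolts L_c = 1.75 − 0.8125/2 = 1.34375, R_n = min(1.2×1.34375×0.25×58, 2.4×0.75×0.25×58) = 23.381 kips/bolt; interior L_c = 2.1875 − 0.8125 = 1.375, R_n = 23.925 kips/bolt. φR_n = 0.75 × (3×23.381 + 12×23.925) = 267.9 kips.
Governing: min(338.0, 267.9) = 267.9 kips → bearing.

267.9 kips (bearing governs)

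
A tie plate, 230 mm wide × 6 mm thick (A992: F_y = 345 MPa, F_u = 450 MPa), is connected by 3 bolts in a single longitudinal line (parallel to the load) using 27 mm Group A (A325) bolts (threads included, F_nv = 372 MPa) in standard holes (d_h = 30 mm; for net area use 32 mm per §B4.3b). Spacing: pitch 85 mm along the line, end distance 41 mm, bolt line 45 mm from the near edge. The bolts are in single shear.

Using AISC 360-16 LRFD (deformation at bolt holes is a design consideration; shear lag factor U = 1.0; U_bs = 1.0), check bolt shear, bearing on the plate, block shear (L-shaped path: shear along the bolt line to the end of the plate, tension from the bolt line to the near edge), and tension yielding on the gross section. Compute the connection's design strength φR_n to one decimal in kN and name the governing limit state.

Bolt shear: A_b = π(27)²/4 = 572.56 mm². φR_n = 0.75 × 372 × 572.56 × 3 × 1 = 479.2 kN.
Bearing (6 mm plate, F_u = 450 MPa): end bolts L_c = 41 − 30/2 = 26, R_n = min(1.2×26×6×450, 2.4×27×6×450) = 84.24 kN/bolt; interior L_c = 85 − 30 = 55, R_n = 174.96 kN/bolt. φR_n = 0.75 × (1×84.24 + 2×174.96) = 325.6 kN.
Block shear: shear path 1×[41+2×85] = 1×211 mm, A_gv = 1266, A_nv = 1×(211 − 2.5×32)×6 = 786 mm²; tension to near edge: (45 − 0.5×32)×6 = 174 mm². R_n = min(0.6×450×786, 0.6×345×1266) + 1.0×450×174 = min(212.22, 262.06) + 78.3 = 290.52 kN. φR_n = 0.75 × 290.52 = 217.9 kN.
Tension yield (gross): A_g = 230×6 = 1380 mm². φR_n = 0.90 × 345 × 1380 = 428.5 kN.
Governing: min(479.2, 325.6, 217.9, 428.5) = 217.9 kN → block shear.

217.9 kN (block shear governs)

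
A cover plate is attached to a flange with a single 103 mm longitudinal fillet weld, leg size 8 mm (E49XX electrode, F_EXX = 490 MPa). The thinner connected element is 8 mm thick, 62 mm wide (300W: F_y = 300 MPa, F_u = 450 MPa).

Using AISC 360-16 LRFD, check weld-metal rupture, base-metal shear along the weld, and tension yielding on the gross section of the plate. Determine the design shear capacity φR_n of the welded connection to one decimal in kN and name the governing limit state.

128.5 kN (weld metal governs)

Weld metal: throat = 0.707×8 = 5.656 mm, L = 103 mm. φR_n = 0.75 × 0.6 × 490 × 5.656 × 103 = 128.5 kN.
Base metal shear (8 mm plate): yield φR_n = 1.0×0.6×300×8×103 = 148.3 kN; rupture φR_n = 0.75×0.6×450×8×103 = 166.9 kN; take 148.3 kN (yield).
Tension yield (gross): A_g = 62×8 = 496 mm². φR_n = 0.90 × 300 × 496 = 133.9 kN.
Governing: min(128.5, 148.3, 133.9) = 128.5 kN → weld metal.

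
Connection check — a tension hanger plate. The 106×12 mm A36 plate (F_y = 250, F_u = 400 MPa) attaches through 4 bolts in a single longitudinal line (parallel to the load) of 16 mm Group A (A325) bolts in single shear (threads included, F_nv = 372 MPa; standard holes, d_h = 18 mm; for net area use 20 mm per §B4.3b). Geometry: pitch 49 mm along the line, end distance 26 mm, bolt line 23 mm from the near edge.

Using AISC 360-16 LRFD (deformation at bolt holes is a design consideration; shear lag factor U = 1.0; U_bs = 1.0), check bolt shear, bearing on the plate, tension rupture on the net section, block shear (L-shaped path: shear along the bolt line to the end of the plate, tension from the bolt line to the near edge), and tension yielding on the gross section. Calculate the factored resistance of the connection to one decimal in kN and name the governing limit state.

224.4 kN (bolt shear governs)

Bolt shear: A_b = π(16)²/4 = 201.06 mm². φR_n = 0.75 × 372 × 201.06 × 4 × 1 = 224.4 kN.
Bearing (12 mm plate, F_u = 400 MPa): end bolts L_c = 26 − 18/2 = 17, R_n = min(1.2×17×12×400, 2.4×16×12×400) = 97.92 kN/bolt; interior L_c = 49 − 18 = 31, R_n = 178.56 kN/bolt. φR_n = 0.75 × (1×97.92 + 3×178.56) = 475.2 kN.
Tension rupture (net): A_n = (106 − 1×20)×12 = 1032 mm² (U = 1.0, A_e = A_n). φR_n = 0.75 × 400 × 1032 = 309.6 kN.
Block shear: shear path 1×[26+3×49] = 1×173 mm, A_gv = 2076, A_nv = 1×(173 − 3.5×20)×12 = 1236 mm²; tension to near edge: (23 − 0.5×20)×12 = 156 mm². R_n = min(0.6×400×1236, 0.6×250×2076) + 1.0×400×156 = min(296.64, 311.4) + 62.4 = 359.04 kN. φR_n = 0.75 × 359.04 = 269.3 kN.
Tension yield (gross): A_g = 106×12 = 1272 mm². φR_n = 0.90 × 250 × 1272 = 286.2 kN.
Governing: min(224.4, 475.2, 309.6, 269.3, 286.2) = 224.4 kN → bolt shear.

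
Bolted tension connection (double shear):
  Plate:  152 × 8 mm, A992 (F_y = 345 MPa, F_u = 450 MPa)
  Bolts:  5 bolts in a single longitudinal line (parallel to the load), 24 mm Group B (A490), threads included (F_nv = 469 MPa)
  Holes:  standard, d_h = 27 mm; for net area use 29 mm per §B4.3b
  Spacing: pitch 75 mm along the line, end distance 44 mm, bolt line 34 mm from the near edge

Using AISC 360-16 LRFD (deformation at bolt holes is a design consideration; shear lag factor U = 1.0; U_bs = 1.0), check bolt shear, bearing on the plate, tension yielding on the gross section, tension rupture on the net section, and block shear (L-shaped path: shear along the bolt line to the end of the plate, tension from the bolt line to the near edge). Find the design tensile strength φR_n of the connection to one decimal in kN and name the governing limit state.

Bolt shear: A_b = π(24)²/4 = 452.39 mm². φR_n = 0.75 × 469 × 452.39 × 5 × 2 = 1591.3 kN.
Bearing (8 mm plate, F_u = 450 MPa): end bolts L_c = 44 − 27/2 = 30.5, R_n = min(1.2×30.5×8×450, 2.4×24×8×450) = 131.76 kN/bolt; interior L_c = 75 − 27 = 48, R_n = 207.36 kN/bolt. φR_n = 0.75 × (1×131.76 + 4×207.36) = 720.9 kN.
Tension yield (gross): A_g = 152×8 = 1216 mm². φR_n = 0.90 × 345 × 1216 = 377.6 kN.
Tension rupture (net): A_n = (152 − 1×29)×8 = 984 mm² (U = 1.0, A_e = A_n). φR_n = 0.75 × 450 × 984 = 332.1 kN.
Block shear: shear path 1×[44+4×75] = 1×344 mm, A_gv = 2752, A_nv = 1×(344 − 4.5×29)×8 = 1708 mm²; tension to near edge: (34 − 0.5×29)×8 = 156 mm². R_n = min(0.6×450×1708, 0.6×345×2752) + 1.0×450×156 = min(461.16, 569.66) + 70.2 = 531.36 kN. φR_n = 0.75 × 531.36 = 398.5 kN.
Governing: min(1591.3, 720.9, 377.6, 332.1, 398.5) = 332.1 kN → net-section rupture.

332.1 kN (net-section rupture governs)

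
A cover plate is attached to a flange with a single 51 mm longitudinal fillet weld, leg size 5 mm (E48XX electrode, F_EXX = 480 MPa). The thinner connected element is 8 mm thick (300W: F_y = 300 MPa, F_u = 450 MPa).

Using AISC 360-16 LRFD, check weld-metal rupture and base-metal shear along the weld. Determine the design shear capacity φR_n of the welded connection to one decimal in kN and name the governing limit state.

Weld metal: throat = 0.707×5 = 3.535 mm, L = 51 mm. φR_n = 0.75 × 0.6 × 480 × 3.535 × 51 = 38.9 kN.
Base metal shear (8 mm plate): yield φR_n = 1.0×0.6×300×8×51 = 73.4 kN; rupture φR_n = 0.75×0.6×450×8×51 = 82.6 kN; take 73.4 kN (yield).
Governing: min(38.9, 73.4) = 38.9 kN → weld metal.

38.9 kN (weld metal governs)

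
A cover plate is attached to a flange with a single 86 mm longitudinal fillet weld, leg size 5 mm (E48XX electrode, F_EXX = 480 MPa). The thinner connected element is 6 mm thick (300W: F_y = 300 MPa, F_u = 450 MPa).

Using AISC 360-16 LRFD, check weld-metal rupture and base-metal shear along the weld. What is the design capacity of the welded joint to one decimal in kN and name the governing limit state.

65.7 kN (weld metal governs)

Weld metal: throat = 0.707×5 = 3.535 mm, L = 86 mm. φR_n = 0.75 × 0.6 × 480 × 3.535 × 86 = 65.7 kN.
Base metal shear (6 mm plate): yield φR_n = 1.0×0.6×300×6×86 = 92.9 kN; rupture φR_n = 0.75×0.6×450×6×86 = 104.5 kN; take 92.9 kN (yield).
Governing: min(65.7, 92.9) = 65.7 kN → weld metal.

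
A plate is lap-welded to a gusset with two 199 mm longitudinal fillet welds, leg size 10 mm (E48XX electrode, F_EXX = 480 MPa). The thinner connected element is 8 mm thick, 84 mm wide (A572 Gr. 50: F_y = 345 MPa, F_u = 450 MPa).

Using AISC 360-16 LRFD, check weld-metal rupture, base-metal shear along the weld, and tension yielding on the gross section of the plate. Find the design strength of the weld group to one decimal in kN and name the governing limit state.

208.7 kN (gross-section yield governs)

Weld metal: throat = 0.707×10 = 7.07 mm, L = 2×199 = 398 mm. φR_n = 0.75 × 0.6 × 480 × 7.07 × 398 = 607.8 kN.
Base metal shear (8 mm plate): yield φR_n = 1.0×0.6×345×8×398 = 659.1 kN; rupture φR_n = 0.75×0.6×450×8×398 = 644.8 kN; take 644.8 kN (rupture).
Tension yield (gross): A_g = 84×8 = 672 mm². φR_n = 0.90 × 345 × 672 = 208.7 kN.
Governing: min(607.8, 644.8, 208.7) = 208.7 kN → gross-section yield.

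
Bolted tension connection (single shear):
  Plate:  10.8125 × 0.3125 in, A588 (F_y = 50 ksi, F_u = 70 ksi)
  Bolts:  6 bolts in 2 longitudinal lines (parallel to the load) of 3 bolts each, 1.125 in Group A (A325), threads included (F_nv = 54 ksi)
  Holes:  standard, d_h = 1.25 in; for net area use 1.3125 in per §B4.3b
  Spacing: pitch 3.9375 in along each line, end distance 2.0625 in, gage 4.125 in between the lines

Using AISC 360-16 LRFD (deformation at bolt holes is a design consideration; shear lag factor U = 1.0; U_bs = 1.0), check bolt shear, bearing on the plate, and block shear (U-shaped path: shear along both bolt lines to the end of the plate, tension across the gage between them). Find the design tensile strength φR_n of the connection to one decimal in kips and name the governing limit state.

Bolt shear: A_b = π(1.125)²/4 = 0.99402 in². φR_n = 0.75 × 54 × 0.99402 × 6 × 1 = 241.5 kips.
Bearing (0.3125 in plate, F_u = 70 ksi): end bolts L_c = 2.0625 − 1.25/2 = 1.4375, R_n = min(1.2×1.4375×0.3125×70, 2.4×1.125×0.3125×70) = 37.734 kips/bolt; interior L_c = 3.9375 − 1.25 = 2.6875, R_n = 59.063 kips/bolt. φR_n = 0.75 × (2×37.734 + 4×59.063) = 233.8 kips.
Block shear: shear path 2×[2.0625+2×3.9375] = 2×9.9375 in, A_gv = 6.2109, A_nv = 2×(9.9375 − 2.5×1.3125)×0.3125 = 4.1602 in²; tension across gage: (4.125 − 1×1.3125)×0.3125 = 0.87891 in². R_n = min(0.6×70×4.1602, 0.6×50×6.2109) + 1.0×70×0.87891 = min(174.73, 186.33) + 61.524 = 236.25 kips. φR_n = 0.75 × 236.25 = 177.2 kips.
Governing: min(241.5, 233.8, 177.2) = 177.2 kips → block shear.

177.2 kips (block shear governs)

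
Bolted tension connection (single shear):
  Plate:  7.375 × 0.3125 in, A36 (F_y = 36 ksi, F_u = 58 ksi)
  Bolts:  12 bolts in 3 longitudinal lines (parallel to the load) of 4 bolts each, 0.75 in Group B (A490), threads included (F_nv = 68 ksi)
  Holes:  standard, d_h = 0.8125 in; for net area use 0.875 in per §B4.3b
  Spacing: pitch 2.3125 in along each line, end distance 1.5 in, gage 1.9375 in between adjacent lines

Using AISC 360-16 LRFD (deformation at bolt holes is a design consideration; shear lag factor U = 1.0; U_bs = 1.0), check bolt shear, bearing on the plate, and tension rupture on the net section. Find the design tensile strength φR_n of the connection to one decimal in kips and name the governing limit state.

64.6 kips (net-section rupture governs)

Bolt shear: A_b = π(0.75)²/4 = 0.44179 in². φR_n = 0.75 × 68 × 0.44179 × 12 × 1 = 270.4 kips.
Bearing (0.3125 in plate, F_u = 58 ksi): end bolts L_c = 1.5 − 0.8125/2 = 1.09375, R_n = min(1.2×1.09375×0.3125×58, 2.4×0.75×0.3125×58) = 23.789 kips/bolt; interior L_c = 2.3125 − 0.8125 = 1.5, R_n = 32.625 kips/bolt. φR_n = 0.75 × (3×23.789 + 9×32.625) = 273.7 kips.
Tension rupture (net): A_n = (7.375 − 3×0.875)×0.3125 = 1.4844 in² (U = 1.0, A_e = A_n). φR_n = 0.75 × 58 × 1.4844 = 64.6 kips.
Governing: min(270.4, 273.7, 64.6) = 64.6 kips → net-section rupture.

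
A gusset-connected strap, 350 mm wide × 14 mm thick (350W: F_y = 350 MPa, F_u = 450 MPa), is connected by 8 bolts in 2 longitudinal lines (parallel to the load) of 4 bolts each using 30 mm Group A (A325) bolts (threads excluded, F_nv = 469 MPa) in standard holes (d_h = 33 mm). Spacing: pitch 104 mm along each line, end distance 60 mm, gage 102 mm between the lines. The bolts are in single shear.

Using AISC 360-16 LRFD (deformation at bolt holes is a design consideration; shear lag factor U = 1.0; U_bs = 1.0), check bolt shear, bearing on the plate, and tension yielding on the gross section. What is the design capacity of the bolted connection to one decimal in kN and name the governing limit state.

Bolt shear: A_b = π(30)²/4 = 706.86 mm². φR_n = 0.75 × 469 × 706.86 × 8 × 1 = 1989.1 kN.
Bearing (14 mm plate, F_u = 450 MPa): end bolts L_c = 60 − 33/2 = 43.5, R_n = min(1.2×43.5×14×450, 2.4×30×14×450) = 328.86 kN/bolt; interior L_c = 104 − 33 = 71, R_n = 453.6 kN/bolt. φR_n = 0.75 × (2×328.86 + 6×453.6) = 2534.5 kN.
Tension yield (gross): A_g = 350×14 = 4900 mm². φR_n = 0.90 × 350 × 4900 = 1543.5 kN.
Governing: min(1989.1, 2534.5, 1543.5) = 1543.5 kN → gross-section yield.

1543.5 kN (gross-section yield governs)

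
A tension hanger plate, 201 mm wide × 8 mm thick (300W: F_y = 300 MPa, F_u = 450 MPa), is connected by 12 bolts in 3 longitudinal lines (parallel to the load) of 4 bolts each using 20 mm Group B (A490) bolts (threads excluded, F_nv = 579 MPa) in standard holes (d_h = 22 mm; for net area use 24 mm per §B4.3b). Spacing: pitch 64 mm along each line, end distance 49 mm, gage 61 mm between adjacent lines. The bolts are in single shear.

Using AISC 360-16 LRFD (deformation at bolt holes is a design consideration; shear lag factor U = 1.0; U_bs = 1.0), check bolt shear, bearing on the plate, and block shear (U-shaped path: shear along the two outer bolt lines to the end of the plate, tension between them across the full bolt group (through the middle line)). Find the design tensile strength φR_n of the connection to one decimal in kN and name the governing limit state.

Bolt shear: A_b = π(20)²/4 = 314.16 mm². φR_n = 0.75 × 579 × 314.16 × 12 × 1 = 1637.1 kN.
Bearing (8 mm plate, F_u = 450 MPa): end bolts L_c = 49 − 22/2 = 38, R_n = min(1.2×38×8×450, 2.4×20×8×450) = 164.16 kN/bolt; interior L_c = 64 − 22 = 42, R_n = 172.8 kN/bolt. φR_n = 0.75 × (3×164.16 + 9×172.8) = 1535.8 kN.
Block shear: shear path 2×[49+3×64] = 2×241 mm, A_gv = 3856, A_nv = 2×(241 − 3.5×24)×8 = 2512 mm²; tension across gage: (122 − 2×24)×8 = 592 mm². R_n = min(0.6×450×2512, 0.6×300×3856) + 1.0×450×592 = min(678.24, 694.08) + 266.4 = 944.64 kN. φR_n = 0.75 × 944.64 = 708.5 kN.
Governing: min(1637.1, 1535.8, 708.5) = 708.5 kN → block shear.

708.5 kN (block shear governs)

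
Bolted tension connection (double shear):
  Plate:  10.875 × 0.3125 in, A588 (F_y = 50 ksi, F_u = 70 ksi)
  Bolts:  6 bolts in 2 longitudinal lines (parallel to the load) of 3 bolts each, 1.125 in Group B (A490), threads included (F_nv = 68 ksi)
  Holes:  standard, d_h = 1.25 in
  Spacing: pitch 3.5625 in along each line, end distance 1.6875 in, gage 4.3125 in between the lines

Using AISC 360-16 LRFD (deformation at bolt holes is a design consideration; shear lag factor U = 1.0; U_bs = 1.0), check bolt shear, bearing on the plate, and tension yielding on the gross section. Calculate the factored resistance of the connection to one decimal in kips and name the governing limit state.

152.9 kips (gross-section yield governs)

Bolt shear: A_b = π(1.125)²/4 = 0.99402 in². φR_n = 0.75 × 68 × 0.99402 × 6 × 2 = 608.3 kips.
Bearing (0.3125 in plate, F_u = 70 ksi): end bolts L_c = 1.6875 − 1.25/2 = 1.0625, R_n = min(1.2×1.0625×0.3125×70, 2.4×1.125×0.3125×70) = 27.891 kips/bolt; interior L_c = 3.5625 − 1.25 = 2.3125, R_n = 59.063 kips/bolt. φR_n = 0.75 × (2×27.891 + 4×59.063) = 219.0 kips.
Tension yield (gross): A_g = 10.875×0.3125 = 3.3984 in². φR_n = 0.90 × 50 × 3.3984 = 152.9 kips.
Governing: min(608.3, 219.0, 152.9) = 152.9 kips → gross-section yield.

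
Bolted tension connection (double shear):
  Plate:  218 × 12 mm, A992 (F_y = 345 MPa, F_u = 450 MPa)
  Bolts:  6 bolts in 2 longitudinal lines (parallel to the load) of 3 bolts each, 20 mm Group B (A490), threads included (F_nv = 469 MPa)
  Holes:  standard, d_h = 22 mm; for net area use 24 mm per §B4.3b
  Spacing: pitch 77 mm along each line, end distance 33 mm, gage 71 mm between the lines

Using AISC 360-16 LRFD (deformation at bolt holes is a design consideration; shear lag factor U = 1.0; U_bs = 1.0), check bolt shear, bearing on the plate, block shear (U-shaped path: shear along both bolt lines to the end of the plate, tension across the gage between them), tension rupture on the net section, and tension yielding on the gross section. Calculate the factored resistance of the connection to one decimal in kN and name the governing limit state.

688.5 kN (net-section rupture governs)

Bolt shear: A_b = π(20)²/4 = 314.16 mm². φR_n = 0.75 × 469 × 314.16 × 6 × 2 = 1326.1 kN.
Bearing (12 mm plate, F_u = 450 MPa): end bolts L_c = 33 − 22/2 = 22, R_n = min(1.2×22×12×450, 2.4×20×12×450) = 142.56 kN/bolt; interior L_c = 77 − 22 = 55, R_n = 259.2 kN/bolt. φR_n = 0.75 × (2×142.56 + 4×259.2) = 991.4 kN.
Block shear: shear path 2×[33+2×77] = 2×187 mm, A_gv = 4488, A_nv = 2×(187 − 2.5×24)×12 = 3048 mm²; tension across gage: (71 − 1×24)×12 = 564 mm². R_n = min(0.6×450×3048, 0.6×345×4488) + 1.0×450×564 = min(822.96, 929.02) + 253.8 = 1076.8 kN. φR_n = 0.75 × 1076.8 = 807.6 kN.
Tension rupture (net): A_n = (218 − 2×24)×12 = 2040 mm² (U = 1.0, A_e = A_n). φR_n = 0.75 × 450 × 2040 = 688.5 kN.
Tension yield (gross): A_g = 218×12 = 2616 mm². φR_n = 0.90 × 345 × 2616 = 812.3 kN.
Governing: min(1326.1, 991.4, 807.6, 688.5, 812.3) = 688.5 kN → net-section rupture.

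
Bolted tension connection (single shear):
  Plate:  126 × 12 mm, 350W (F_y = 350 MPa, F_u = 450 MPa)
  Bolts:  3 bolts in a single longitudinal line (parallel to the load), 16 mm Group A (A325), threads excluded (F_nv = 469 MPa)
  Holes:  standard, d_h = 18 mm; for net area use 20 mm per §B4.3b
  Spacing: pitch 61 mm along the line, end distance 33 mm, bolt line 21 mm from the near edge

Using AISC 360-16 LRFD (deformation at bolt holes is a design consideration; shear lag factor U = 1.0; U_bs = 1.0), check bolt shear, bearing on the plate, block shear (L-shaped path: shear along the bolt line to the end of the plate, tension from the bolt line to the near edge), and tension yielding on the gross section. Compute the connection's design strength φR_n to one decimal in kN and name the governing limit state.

212.2 kN (bolt shear governs)

Bolt shear: A_b = π(16)²/4 = 201.06 mm². φR_n = 0.75 × 469 × 201.06 × 3 × 1 = 212.2 kN.
Bearing (12 mm plate, F_u = 450 MPa): end bolts L_c = 33 − 18/2 = 24, R_n = min(1.2×24×12×450, 2.4×16×12×450) = 155.52 kN/bolt; interior L_c = 61 − 18 = 43, R_n = 207.36 kN/bolt. φR_n = 0.75 × (1×155.52 + 2×207.36) = 427.7 kN.
Block shear: shear path 1×[33+2×61] = 1×155 mm, A_gv = 1860, A_nv = 1×(155 − 2.5×20)×12 = 1260 mm²; tension to near edge: (21 − 0.5×20)×12 = 132 mm². R_n = min(0.6×450×1260, 0.6×350×1860) + 1.0×450×132 = min(340.2, 390.6) + 59.4 = 399.6 kN. φR_n = 0.75 × 399.6 = 299.7 kN.
Tension yield (gross): A_g = 126×12 = 1512 mm². φR_n = 0.90 × 350 × 1512 = 476.3 kN.
Governing: min(212.2, 427.7, 299.7, 476.3) = 212.2 kN → bolt shear.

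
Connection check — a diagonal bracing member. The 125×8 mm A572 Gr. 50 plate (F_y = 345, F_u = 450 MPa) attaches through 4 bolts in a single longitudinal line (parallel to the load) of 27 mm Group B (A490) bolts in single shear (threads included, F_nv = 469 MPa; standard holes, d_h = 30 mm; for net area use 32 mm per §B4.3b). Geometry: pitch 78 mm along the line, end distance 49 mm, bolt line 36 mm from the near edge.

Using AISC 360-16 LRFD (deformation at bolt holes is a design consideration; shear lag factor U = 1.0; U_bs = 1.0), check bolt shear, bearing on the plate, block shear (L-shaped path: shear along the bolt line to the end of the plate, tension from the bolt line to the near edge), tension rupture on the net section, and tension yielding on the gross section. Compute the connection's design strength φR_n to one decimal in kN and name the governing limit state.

Bolt shear: A_b = π(27)²/4 = 572.56 mm². φR_n = 0.75 × 469 × 572.56 × 4 × 1 = 805.6 kN.
Bearing (8 mm plate, F_u = 450 MPa): end bolts L_c = 49 − 30/2 = 34, R_n = min(1.2×34×8×450, 2.4×27×8×450) = 146.88 kN/bolt; interior L_c = 78 − 30 = 48, R_n = 207.36 kN/bolt. φR_n = 0.75 × (1×146.88 + 3×207.36) = 576.7 kN.
Block shear: shear path 1×[49+3×78] = 1×283 mm, A_gv = 2264, A_nv = 1×(283 − 3.5×32)×8 = 1368 mm²; tension to near edge: (36 − 0.5×32)×8 = 160 mm². R_n = min(0.6×450×1368, 0.6×345×2264) + 1.0×450×160 = min(369.36, 468.65) + 72 = 441.36 kN. φR_n = 0.75 × 441.36 = 331.0 kN.
Tension rupture (net): A_n = (125 − 1×32)×8 = 744 mm² (U = 1.0, A_e = A_n). φR_n = 0.75 × 450 × 744 = 251.1 kN.
Tension yield (gross): A_g = 125×8 = 1000 mm². φR_n = 0.90 × 345 × 1000 = 310.5 kN.
Governing: min(805.6, 576.7, 331.0, 251.1, 310.5) = 251.1 kN → net-section rupture.

251.1 kN (net-section rupture governs)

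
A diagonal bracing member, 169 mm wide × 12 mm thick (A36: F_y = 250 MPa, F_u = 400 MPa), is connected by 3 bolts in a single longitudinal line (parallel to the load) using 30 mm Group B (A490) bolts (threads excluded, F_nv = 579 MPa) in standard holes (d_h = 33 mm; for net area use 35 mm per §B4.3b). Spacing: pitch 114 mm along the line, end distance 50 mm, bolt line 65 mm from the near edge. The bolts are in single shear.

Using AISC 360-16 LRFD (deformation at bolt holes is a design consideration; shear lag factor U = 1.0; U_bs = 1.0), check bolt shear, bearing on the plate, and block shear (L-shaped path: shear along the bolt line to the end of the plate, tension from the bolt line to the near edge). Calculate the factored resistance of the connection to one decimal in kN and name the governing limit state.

Bolt shear: A_b = π(30)²/4 = 706.86 mm². φR_n = 0.75 × 579 × 706.86 × 3 × 1 = 920.9 kN.
Bearing (12 mm plate, F_u = 400 MPa): end bolts L_c = 50 − 33/2 = 33.5, R_n = min(1.2×33.5×12×400, 2.4×30×12×400) = 192.96 kN/bolt; interior L_c = 114 − 33 = 81, R_n = 345.6 kN/bolt. φR_n = 0.75 × (1×192.96 + 2×345.6) = 663.1 kN.
Block shear: shear path 1×[50+2×114] = 1×278 mm, A_gv = 3336, A_nv = 1×(278 − 2.5×35)×12 = 2286 mm²; tension to near edge: (65 − 0.5×35)×12 = 570 mm². R_n = min(0.6×400×2286, 0.6×250×3336) + 1.0×400×570 = min(548.64, 500.4) + 228 = 728.4 kN. φR_n = 0.75 × 728.4 = 546.3 kN.
Governing: min(920.9, 663.1, 546.3) = 546.3 kN → block shear.

546.3 kN (block shear governs)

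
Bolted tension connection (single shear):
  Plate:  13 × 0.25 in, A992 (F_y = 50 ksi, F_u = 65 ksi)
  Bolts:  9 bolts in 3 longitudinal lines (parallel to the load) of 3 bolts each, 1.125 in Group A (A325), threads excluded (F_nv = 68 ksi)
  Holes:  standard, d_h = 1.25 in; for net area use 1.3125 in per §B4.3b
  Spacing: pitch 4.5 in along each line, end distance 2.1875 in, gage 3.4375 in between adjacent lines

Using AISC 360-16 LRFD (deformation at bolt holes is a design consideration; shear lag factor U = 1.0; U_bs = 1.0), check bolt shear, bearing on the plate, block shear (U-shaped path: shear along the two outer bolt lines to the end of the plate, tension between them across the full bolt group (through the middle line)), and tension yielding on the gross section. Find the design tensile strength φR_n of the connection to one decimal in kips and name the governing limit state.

Bolt shear: A_b = π(1.125)²/4 = 0.99402 in². φR_n = 0.75 × 68 × 0.99402 × 9 × 1 = 456.3 kips.
Bearing (0.25 in plate, F_u = 65 ksi): end bolts L_c = 2.1875 − 1.25/2 = 1.5625, R_n = min(1.2×1.5625×0.25×65, 2.4×1.125×0.25×65) = 30.469 kips/bolt; interior L_c = 4.5 − 1.25 = 3.25, R_n = 43.875 kips/bolt. φR_n = 0.75 × (3×30.469 + 6×43.875) = 266.0 kips.
Block shear: shear path 2×[2.1875+2×4.5] = 2×11.1875 in, A_gv = 5.5938, A_nv = 2×(11.1875 − 2.5×1.3125)×0.25 = 3.9531 in²; tension across gage: (6.875 − 2×1.3125)×0.25 = 1.0625 in². R_n = min(0.6×65×3.9531, 0.6×50×5.5938) + 1.0×65×1.0625 = min(154.17, 167.81) + 69.063 = 223.23 kips. φR_n = 0.75 × 223.23 = 167.4 kips.
Tension yield (gross): A_g = 13×0.25 = 3.25 in². φR_n = 0.90 × 50 × 3.25 = 146.3 kips.
Governing: min(456.3, 266.0, 167.4, 146.3) = 146.3 kips → gross-section yield.

146.3 kips (gross-section yield governs)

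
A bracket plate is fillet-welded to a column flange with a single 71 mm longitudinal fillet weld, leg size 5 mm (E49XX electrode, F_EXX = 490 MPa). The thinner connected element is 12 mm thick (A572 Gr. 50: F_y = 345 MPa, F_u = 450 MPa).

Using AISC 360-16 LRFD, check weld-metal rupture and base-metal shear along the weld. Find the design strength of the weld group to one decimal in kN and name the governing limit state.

55.3 kN (weld metal governs)

Weld metal: throat = 0.707×5 = 3.535 mm, L = 71 mm. φR_n = 0.75 × 0.6 × 490 × 3.535 × 71 = 55.3 kN.
Base metal shear (12 mm plate): yield φR_n = 1.0×0.6×345×12×71 = 176.4 kN; rupture φR_n = 0.75×0.6×450×12×71 = 172.5 kN; take 172.5 kN (rupture).
Governing: min(55.3, 172.5) = 55.3 kN → weld metal.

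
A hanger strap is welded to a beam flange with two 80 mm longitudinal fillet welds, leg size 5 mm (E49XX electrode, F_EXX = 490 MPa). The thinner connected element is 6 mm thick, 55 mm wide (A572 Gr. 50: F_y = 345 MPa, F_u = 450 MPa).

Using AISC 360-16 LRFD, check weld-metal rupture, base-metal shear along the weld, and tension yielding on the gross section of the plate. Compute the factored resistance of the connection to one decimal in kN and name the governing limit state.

102.5 kN (gross-section yield governs)

Weld metal: throat = 0.707×5 = 3.535 mm, L = 2×80 = 160 mm. φR_n = 0.75 × 0.6 × 490 × 3.535 × 160 = 124.7 kN.
Base metal shear (6 mm plate): yield φR_n = 1.0×0.6×345×6×160 = 198.7 kN; rupture φR_n = 0.75×0.6×450×6×160 = 194.4 kN; take 194.4 kN (rupture).
Tension yield (gross): A_g = 55×6 = 330 mm². φR_n = 0.90 × 345 × 330 = 102.5 kN.
Governing: min(124.7, 194.4, 102.5) = 102.5 kN → gross-section yield.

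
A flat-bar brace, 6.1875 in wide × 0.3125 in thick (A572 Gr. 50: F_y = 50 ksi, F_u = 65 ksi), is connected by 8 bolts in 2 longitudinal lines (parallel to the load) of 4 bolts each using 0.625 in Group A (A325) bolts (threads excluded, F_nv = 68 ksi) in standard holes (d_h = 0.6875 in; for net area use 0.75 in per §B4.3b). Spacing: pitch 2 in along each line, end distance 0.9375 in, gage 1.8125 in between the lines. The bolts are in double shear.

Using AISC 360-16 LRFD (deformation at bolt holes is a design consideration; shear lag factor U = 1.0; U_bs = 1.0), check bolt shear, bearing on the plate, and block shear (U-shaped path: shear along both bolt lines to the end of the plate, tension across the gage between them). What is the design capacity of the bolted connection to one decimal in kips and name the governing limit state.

95.0 kips (block shear governs)

Bolt shear: A_b = π(0.625)²/4 = 0.3068 in². φR_n = 0.75 × 68 × 0.3068 × 8 × 2 = 250.3 kips.
Bearing (0.3125 in plate, F_u = 65 ksi): end bolts L_c = 0.9375 − 0.6875/2 = 0.59375, R_n = min(1.2×0.59375×0.3125×65, 2.4×0.625×0.3125×65) = 14.473 kips/bolt; interior L_c = 2 − 0.6875 = 1.3125, R_n = 30.469 kips/bolt. φR_n = 0.75 × (2×14.473 + 6×30.469) = 158.8 kips.
Block shear: shear path 2×[0.9375+3×2] = 2×6.9375 in, A_gv = 4.3359, A_nv = 2×(6.9375 − 3.5×0.75)×0.3125 = 2.6953 in²; tension across gage: (1.8125 − 1×0.75)×0.3125 = 0.33203 in². R_n = min(0.6×65×2.6953, 0.6×50×4.3359) + 1.0×65×0.33203 = min(105.12, 130.08) + 21.582 = 126.7 kips. φR_n = 0.75 × 126.7 = 95.0 kips.
Governing: min(250.3, 158.8, 95.0) = 95.0 kips → block shear.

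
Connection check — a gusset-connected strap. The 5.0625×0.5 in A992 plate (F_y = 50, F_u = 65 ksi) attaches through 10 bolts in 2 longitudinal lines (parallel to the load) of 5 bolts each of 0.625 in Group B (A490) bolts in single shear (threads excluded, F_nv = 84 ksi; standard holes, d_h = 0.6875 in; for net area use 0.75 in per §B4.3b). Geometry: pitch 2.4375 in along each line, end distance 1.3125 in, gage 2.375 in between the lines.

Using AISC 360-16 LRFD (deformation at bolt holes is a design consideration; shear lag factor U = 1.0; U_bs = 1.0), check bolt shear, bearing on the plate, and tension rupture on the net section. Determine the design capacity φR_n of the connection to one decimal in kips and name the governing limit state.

86.8 kips (net-section rupture governs)

Bolt shear: A_b = π(0.625)²/4 = 0.3068 in². φR_n = 0.75 × 84 × 0.3068 × 10 × 1 = 193.3 kips.
Bearing (0.5 in plate, F_u = 65 ksi): end bolts L_c = 1.3125 − 0.6875/2 = 0.96875, R_n = min(1.2×0.96875×0.5×65, 2.4×0.625×0.5×65) = 37.781 kips/bolt; interior L_c = 2.4375 − 0.6875 = 1.75, R_n = 48.75 kips/bolt. φR_n = 0.75 × (2×37.781 + 8×48.75) = 349.2 kips.
Tension rupture (net): A_n = (5.0625 − 2×0.75)×0.5 = 1.7813 in² (U = 1.0, A_e = A_n). φR_n = 0.75 × 65 × 1.7813 = 86.8 kips.
Governing: min(193.3, 349.2, 86.8) = 86.8 kips → net-section rupture.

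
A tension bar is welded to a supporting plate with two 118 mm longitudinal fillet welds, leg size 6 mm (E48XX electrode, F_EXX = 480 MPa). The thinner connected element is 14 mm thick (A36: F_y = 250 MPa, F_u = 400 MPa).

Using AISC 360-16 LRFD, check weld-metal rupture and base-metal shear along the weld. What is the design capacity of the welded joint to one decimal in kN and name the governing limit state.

216.2 kN (weld metal governs)

Weld metal: throat = 0.707×6 = 4.242 mm, L = 2×118 = 236 mm. φR_n = 0.75 × 0.6 × 480 × 4.242 × 236 = 216.2 kN.
Base metal shear (14 mm plate): yield φR_n = 1.0×0.6×250×14×236 = 495.6 kN; rupture φR_n = 0.75×0.6×400×14×236 = 594.7 kN; take 495.6 kN (yield).
Governing: min(216.2, 495.6) = 216.2 kN → weld metal.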